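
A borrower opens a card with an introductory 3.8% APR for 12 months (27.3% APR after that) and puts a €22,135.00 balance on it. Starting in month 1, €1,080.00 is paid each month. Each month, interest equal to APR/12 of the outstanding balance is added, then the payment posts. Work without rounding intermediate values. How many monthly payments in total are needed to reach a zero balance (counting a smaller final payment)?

23 months

Promo months 1–12 at r₀ = 3.8%/12 = 0.00316667; months 13+ at r₁ = 27.3%/12 = 0.02275.
After month 12: iterate B ← B·(1+r₀) − €1,080.00 for 12 months → €9,802.82.
Then at r₁ with €1,080.00/mo: n₂ = −ln(1 − r₁·B/P)/ln(1+r₁) ≈ 10.28 → 11 more payments.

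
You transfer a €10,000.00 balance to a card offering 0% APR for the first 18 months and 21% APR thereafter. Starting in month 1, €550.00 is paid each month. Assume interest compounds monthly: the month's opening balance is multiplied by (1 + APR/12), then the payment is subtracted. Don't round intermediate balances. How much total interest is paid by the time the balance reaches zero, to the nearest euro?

€2

Promo months 1–18 at r₀ = 0%/12 = 0; months 19+ at r₁ = 21%/12 = 0.0175.
After month 18 (no interest yet): B = €10,000.00 − 18·€550.00 = €100.00.
Then at r₁ with €550.00/mo: n₂ = −ln(1 − r₁·B/P)/ln(1+r₁) ≈ 0.18 → 1 more payments.
Total paid = 18·€550.00 + €101.75 = €10,001.75; interest = €10,001.75 − €10,000.00 = €1.75.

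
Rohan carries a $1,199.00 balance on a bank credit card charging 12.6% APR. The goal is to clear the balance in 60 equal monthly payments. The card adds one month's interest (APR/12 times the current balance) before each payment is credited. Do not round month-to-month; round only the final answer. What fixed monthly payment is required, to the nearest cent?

Monthly rate r = 12.6%/12 = 1.05% = 0.0105.
Level-payment amortization: P = B₀·r / (1 − (1+r)^(−n)) = 1199.00·0.0105 / (1 − 1.0105^(−60)).
Denominator 1 − (1+r)^(−60) = 0.46565601.
P = 12.5895 / 0.46565601 ≈ 27.04.

$27.04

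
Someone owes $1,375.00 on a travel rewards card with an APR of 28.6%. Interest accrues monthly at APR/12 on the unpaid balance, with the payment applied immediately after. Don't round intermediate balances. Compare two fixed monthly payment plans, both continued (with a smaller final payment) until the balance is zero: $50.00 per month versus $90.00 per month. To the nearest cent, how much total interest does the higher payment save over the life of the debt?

Monthly rate r = 28.6%/12 = 2.38333% = 0.0238333.
At $50.00/mo: n = ⌈−ln(1 − rB₀/P)/ln(1+r)⌉ = 46 payments (last $11.78); total interest = total paid − $1,375.00 = $886.78.
At $90.00/mo: 20 payments (last $20.15); total interest $355.15.
Interest saved = $886.78 − $355.15 = $531.63.

$531.63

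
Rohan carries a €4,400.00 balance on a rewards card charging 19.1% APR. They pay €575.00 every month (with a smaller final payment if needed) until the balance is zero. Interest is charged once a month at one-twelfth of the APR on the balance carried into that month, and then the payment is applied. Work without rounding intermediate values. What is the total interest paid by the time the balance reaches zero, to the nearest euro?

€330

Monthly rate r = 19.1%/12 = 1.59167% = 0.0159167.
Payoff takes n = ⌈−ln(1 − rB₀/P)/ln(1+r)⌉ = ⌈8.225⌉ = 9 payments; the last is €129.95.
Total paid = 8·€575.00 + €129.95 = €4,729.95.
Total interest = total paid − principal = €4,729.95 − €4,400.00 = €329.95.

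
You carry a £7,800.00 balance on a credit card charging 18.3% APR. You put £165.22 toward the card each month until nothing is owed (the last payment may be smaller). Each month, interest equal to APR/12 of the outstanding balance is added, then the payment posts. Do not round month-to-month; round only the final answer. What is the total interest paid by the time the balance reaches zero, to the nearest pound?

Monthly rate r = 18.3%/12 = 1.525% = 0.01525.
Payoff takes n = ⌈−ln(1 − rB₀/P)/ln(1+r)⌉ = ⌈84.096⌉ = 85 payments; the last is £15.98.
Total paid = 84·£165.22 + £15.98 = £13,894.46.
Total interest = total paid − principal = £13,894.46 − £7,800.00 = £6,094.46.

£6,094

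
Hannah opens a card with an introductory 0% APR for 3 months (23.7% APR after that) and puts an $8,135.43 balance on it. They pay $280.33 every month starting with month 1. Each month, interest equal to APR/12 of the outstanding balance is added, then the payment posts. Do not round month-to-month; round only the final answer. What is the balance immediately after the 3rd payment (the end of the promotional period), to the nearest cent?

Promo months 1–3 at r₀ = 0%/12 = 0; months 4+ at r₁ = 23.7%/12 = 0.01975.
After month 3 (no interest yet): B = $8,135.43 − 3·$280.33 = $7,294.44.

$7,294.44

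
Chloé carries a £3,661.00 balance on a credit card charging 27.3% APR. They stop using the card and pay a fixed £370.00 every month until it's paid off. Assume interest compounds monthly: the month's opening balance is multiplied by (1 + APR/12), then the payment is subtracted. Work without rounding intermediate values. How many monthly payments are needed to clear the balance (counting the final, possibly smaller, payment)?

12 payments

Monthly rate r = 27.3%/12 = 2.275% = 0.02275.
Recurrence: B ← B·(1+r) − £370.00.
Month 1: interest £83.29; balance after payment £3,374.29.
Month 2: interest £76.77; balance after payment £3,081.05.
Closed form: n = −ln(1 − rB₀/P)/ln(1+r) = −ln(0.7749)/ln(1.02275) ≈ 11.337, so the balance reaches zero during payment 12.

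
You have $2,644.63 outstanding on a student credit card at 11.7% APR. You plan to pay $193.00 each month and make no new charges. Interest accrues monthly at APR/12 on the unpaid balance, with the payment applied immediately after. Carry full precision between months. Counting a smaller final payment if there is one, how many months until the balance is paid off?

15 payments

Monthly rate r = 11.7%/12 = 0.975% = 0.00975.
Recurrence: B ← B·(1+r) − $193.00.
Month 1: interest $25.79; balance after payment $2,477.42.
Month 2: interest $24.15; balance after payment $2,308.57.
Closed form: n = −ln(1 − rB₀/P)/ln(1+r) = −ln(0.8664)/ln(1.00975) ≈ 14.780, so the balance reaches zero during payment 15.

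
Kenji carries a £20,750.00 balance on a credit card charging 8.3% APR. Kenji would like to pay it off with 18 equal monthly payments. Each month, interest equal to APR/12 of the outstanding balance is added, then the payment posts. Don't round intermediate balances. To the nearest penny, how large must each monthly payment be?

Monthly rate r = 8.3%/12 = 0.691667% = 0.00691667.
Level-payment amortization: P = B₀·r / (1 − (1+r)^(−n)) = 20750.00·0.00691667 / (1 − 1.00692^(−18)).
Denominator 1 − (1+r)^(−18) = 0.116683241.
P = 143.521 / 0.116683241 ≈ 1230.00.

£1,230.00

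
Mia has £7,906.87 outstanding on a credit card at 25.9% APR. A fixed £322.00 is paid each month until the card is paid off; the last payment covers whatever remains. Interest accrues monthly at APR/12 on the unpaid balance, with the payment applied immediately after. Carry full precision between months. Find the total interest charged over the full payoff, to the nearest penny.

£3,478.83

Monthly rate r = 25.9%/12 = 2.15833% = 0.0215833.
Payoff takes n = ⌈−ln(1 − rB₀/P)/ln(1+r)⌉ = ⌈35.357⌉ = 36 payments; the last is £115.70.
Total paid = 35·£322.00 + £115.70 = £11,385.70.
Total interest = total paid − principal = £11,385.70 − £7,906.87 = £3,478.83.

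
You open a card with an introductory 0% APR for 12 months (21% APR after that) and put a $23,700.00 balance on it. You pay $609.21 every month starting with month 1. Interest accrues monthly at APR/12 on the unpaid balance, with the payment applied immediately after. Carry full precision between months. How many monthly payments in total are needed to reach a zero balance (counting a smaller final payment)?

Promo months 1–12 at r₀ = 0%/12 = 0; months 13+ at r₁ = 21%/12 = 0.0175.
After month 12 (no interest yet): B = $23,700.00 − 12·$609.21 = $16,389.48.
Then at r₁ with $609.21/mo: n₂ = −ln(1 − r₁·B/P)/ln(1+r₁) ≈ 36.68 → 37 more payments.

49 months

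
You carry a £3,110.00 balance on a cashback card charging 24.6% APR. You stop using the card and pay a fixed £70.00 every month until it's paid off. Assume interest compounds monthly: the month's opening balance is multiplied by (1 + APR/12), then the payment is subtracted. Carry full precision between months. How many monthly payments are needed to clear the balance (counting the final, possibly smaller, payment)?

120 payments

Monthly rate r = 24.6%/12 = 2.05% = 0.0205.
Recurrence: B ← B·(1+r) − £70.00.
Month 1: interest £63.76; balance after payment £3,103.76.
Month 2: interest £63.63; balance after payment £3,097.38.
Closed form: n = −ln(1 − rB₀/P)/ln(1+r) = −ln(0.089214)/ln(1.0205) ≈ 119.093, so the balance reaches zero during payment 120.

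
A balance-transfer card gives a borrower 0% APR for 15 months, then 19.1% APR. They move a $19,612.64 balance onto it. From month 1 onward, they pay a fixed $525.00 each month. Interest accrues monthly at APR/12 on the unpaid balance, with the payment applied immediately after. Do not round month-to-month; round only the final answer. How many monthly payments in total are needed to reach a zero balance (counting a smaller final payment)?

Promo months 1–15 at r₀ = 0%/12 = 0; months 16+ at r₁ = 19.1%/12 = 0.0159167.
After month 15 (no interest yet): B = $19,612.64 − 15·$525.00 = $11,737.64.
Then at r₁ with $525.00/mo: n₂ = −ln(1 − r₁·B/P)/ln(1+r₁) ≈ 27.85 → 28 more payments.

43 payments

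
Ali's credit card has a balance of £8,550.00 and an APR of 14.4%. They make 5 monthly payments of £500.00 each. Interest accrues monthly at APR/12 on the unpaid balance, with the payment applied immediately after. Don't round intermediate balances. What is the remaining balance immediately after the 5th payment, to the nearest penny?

£6,514.74

Monthly rate r = 14.4%/12 = 1.2% = 0.012.
Each month: B ← B·(1+r) − £500.00.
Month 1: interest £102.60; balance after payment £8,152.60.
Month 2: interest £97.83; balance after payment £7,750.43.
Month 3: interest £93.01; balance after payment £7,343.44.
Month 4: interest £88.12; balance after payment £6,931.56.
Month 5: interest £83.18; balance after payment £6,514.74.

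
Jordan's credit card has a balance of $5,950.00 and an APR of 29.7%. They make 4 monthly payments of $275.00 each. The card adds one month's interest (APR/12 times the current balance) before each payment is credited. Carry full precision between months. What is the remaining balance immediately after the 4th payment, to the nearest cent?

$5,419.77

Monthly rate r = 29.7%/12 = 2.475% = 0.02475.
Each month: B ← B·(1+r) − $275.00.
Month 1: interest $147.26; balance after payment $5,822.26.
Month 2: interest $144.10; balance after payment $5,691.36.
Month 3: interest $140.86; balance after payment $5,557.22.
Month 4: interest $137.54; balance after payment $5,419.77.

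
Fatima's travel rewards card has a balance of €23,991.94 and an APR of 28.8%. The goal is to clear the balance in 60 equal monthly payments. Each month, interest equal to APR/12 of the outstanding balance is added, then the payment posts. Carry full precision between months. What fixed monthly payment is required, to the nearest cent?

Monthly rate r = 28.8%/12 = 2.4% = 0.024.
Level-payment amortization: P = B₀·r / (1 − (1+r)^(−n)) = 23991.94·0.024 / (1 − 1.024^(−60)).
Denominator 1 − (1+r)^(−60) = 0.759008013.
P = 575.807 / 0.759008013 ≈ 758.63.

€758.63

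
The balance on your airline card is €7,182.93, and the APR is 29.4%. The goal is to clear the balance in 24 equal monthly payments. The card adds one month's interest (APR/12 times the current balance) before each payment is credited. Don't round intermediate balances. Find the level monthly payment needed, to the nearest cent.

Monthly rate r = 29.4%/12 = 2.45% = 0.0245.
Level-payment amortization: P = B₀·r / (1 − (1+r)^(−n)) = 7182.93·0.0245 / (1 − 1.0245^(−24)).
Denominator 1 − (1+r)^(−24) = 0.440612324.
P = 175.982 / 0.440612324 ≈ 399.40.

€399.40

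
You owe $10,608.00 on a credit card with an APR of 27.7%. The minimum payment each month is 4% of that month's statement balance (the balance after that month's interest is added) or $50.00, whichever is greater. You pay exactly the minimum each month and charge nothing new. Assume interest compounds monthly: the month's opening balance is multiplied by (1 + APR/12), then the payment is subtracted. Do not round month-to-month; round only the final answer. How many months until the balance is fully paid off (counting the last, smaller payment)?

157 months

Monthly rate r = 27.7%/12 = 2.30833% = 0.0230833.
While 4% of the post-interest balance exceeds $50.00, each month B ← (B·(1+r))·(1 − 0.04), i.e. B shrinks by the factor (1+r)·0.96 = 0.98216.
This holds for months 1–121. Entering month 122 the balance is $1,201.39; 4% of the post-interest balance is now below $50.00, so the flat $50.00 minimum applies from here.
From month 122 a fixed $50.00 at rate r clears $1,201.39 in 36 more payments. Total: 121 + 36 = 157 months.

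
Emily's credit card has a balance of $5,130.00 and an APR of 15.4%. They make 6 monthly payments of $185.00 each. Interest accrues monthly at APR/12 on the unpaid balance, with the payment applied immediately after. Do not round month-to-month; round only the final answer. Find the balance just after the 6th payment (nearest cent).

$4,391.67

Monthly rate r = 15.4%/12 = 1.28333% = 0.0128333.
Each month: B ← B·(1+r) − $185.00.
Month 1: interest $65.84; balance after payment $5,010.84.
Month 2: interest $64.31; balance after payment $4,890.14.
Month 3: interest $62.76; balance after payment $4,767.90.
Month 4: interest $61.19; balance after payment $4,644.09.
Month 5: interest $59.60; balance after payment $4,518.68.
Month 6: interest $57.99; balance after payment $4,391.67.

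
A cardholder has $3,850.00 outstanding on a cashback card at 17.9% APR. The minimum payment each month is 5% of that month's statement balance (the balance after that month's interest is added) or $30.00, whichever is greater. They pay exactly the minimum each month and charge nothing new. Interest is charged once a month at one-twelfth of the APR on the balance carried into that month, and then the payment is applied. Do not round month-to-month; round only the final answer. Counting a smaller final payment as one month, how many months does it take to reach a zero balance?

Monthly rate r = 17.9%/12 = 1.49167% = 0.0149167.
While 5% of the post-interest balance exceeds $30.00, each month B ← (B·(1+r))·(1 − 0.05), i.e. B shrinks by the factor (1+r)·0.95 = 0.96417.
This holds for months 1–52. Entering month 53 the balance is $577.39; 5% of the post-interest balance is now below $30.00, so the flat $30.00 minimum applies from here.
From month 53 a fixed $30.00 at rate r clears $577.39 in 23 more payments. Total: 52 + 23 = 75 months.

75 months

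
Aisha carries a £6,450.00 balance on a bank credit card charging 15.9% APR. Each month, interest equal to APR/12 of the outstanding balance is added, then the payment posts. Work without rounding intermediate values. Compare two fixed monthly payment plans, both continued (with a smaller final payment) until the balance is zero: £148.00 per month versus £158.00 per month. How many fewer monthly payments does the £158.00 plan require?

6 fewer payments

Monthly rate r = 15.9%/12 = 1.325% = 0.01325.
At £148.00/mo: n = ⌈−ln(1 − rB₀/P)/ln(1+r)⌉ = 66 payments (last £66.04); total interest = total paid − £6,450.00 = £3,236.04.
At £158.00/mo: 60 payments (last £22.64); total interest £2,894.64.
Payments saved = 66 − 60 = 6.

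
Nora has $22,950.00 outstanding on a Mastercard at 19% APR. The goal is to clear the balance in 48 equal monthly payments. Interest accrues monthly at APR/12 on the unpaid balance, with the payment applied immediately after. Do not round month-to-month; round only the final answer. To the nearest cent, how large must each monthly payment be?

$686.21

Monthly rate r = 19%/12 = 1.58333% = 0.0158333.
Level-payment amortization: P = B₀·r / (1 − (1+r)^(−n)) = 22950.00·0.0158333 / (1 − 1.01583^(−48)).
Denominator 1 − (1+r)^(−48) = 0.529540827.
P = 363.375 / 0.529540827 ≈ 686.21.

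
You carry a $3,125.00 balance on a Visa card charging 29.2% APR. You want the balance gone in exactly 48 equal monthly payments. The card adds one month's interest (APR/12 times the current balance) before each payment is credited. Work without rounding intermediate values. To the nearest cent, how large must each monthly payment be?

$111.07

Monthly rate r = 29.2%/12 = 2.43333% = 0.0243333.
Level-payment amortization: P = B₀·r / (1 − (1+r)^(−n)) = 3125.00·0.0243333 / (1 − 1.02433^(−48)).
Denominator 1 − (1+r)^(−48) = 0.68463221.
P = 76.0417 / 0.68463221 ≈ 111.07.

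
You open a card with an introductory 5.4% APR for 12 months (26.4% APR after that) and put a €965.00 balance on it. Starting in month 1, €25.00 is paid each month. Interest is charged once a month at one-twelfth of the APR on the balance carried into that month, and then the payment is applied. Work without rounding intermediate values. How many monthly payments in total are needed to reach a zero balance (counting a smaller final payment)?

58 payments

Promo months 1–12 at r₀ = 5.4%/12 = 0.0045; months 13+ at r₁ = 26.4%/12 = 0.022.
After month 12: iterate B ← B·(1+r₀) − €25.00 for 12 months → €710.88.
Then at r₁ with €25.00/mo: n₂ = −ln(1 − r₁·B/P)/ln(1+r₁) ≈ 45.14 → 46 more payments.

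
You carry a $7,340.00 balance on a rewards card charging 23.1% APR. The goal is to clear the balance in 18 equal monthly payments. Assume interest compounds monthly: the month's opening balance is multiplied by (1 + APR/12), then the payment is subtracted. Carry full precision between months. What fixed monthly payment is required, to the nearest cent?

Monthly rate r = 23.1%/12 = 1.925% = 0.01925.
Level-payment amortization: P = B₀·r / (1 − (1+r)^(−n)) = 7340.00·0.01925 / (1 − 1.01925^(−18)).
Denominator 1 − (1+r)^(−18) = 0.29050876.
P = 141.295 / 0.29050876 ≈ 486.37.

$486.37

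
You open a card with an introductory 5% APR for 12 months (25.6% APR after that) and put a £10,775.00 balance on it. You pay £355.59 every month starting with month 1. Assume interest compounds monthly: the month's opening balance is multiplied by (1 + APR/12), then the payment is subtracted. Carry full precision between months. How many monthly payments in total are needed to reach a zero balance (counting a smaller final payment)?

Promo months 1–12 at r₀ = 5%/12 = 0.00416667; months 13+ at r₁ = 25.6%/12 = 0.0213333.
After month 12: iterate B ← B·(1+r₀) − £355.59 for 12 months → £6,960.03.
Then at r₁ with £355.59/mo: n₂ = −ln(1 − r₁·B/P)/ln(1+r₁) ≈ 25.61 → 26 more payments.

38 payments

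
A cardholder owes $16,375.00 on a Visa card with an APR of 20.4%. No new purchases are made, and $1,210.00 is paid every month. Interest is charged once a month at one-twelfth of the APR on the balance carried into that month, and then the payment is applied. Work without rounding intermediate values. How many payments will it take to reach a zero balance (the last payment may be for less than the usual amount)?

Monthly rate r = 20.4%/12 = 1.7% = 0.017.
Recurrence: B ← B·(1+r) − $1,210.00.
Month 1: interest $278.37; balance after payment $15,443.38.
Month 2: interest $262.54; balance after payment $14,495.91.
Closed form: n = −ln(1 − rB₀/P)/ln(1+r) = −ln(0.76994)/ln(1.017) ≈ 15.509, so the balance reaches zero during payment 16.

16 months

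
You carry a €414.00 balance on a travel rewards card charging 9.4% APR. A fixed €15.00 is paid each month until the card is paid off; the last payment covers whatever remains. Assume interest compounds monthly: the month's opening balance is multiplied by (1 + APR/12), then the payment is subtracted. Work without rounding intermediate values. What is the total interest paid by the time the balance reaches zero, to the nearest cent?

Monthly rate r = 9.4%/12 = 0.783333% = 0.00783333.
Payoff takes n = ⌈−ln(1 − rB₀/P)/ln(1+r)⌉ = ⌈31.220⌉ = 32 payments; the last is €3.31.
Total paid = 31·€15.00 + €3.31 = €468.31.
Total interest = total paid − principal = €468.31 − €414.00 = €54.31.

€54.31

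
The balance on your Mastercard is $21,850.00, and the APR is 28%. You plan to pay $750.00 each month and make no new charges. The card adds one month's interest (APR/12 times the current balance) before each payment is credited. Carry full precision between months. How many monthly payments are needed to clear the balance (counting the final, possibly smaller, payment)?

50 months

Monthly rate r = 28%/12 = 2.33333% = 0.0233333.
Recurrence: B ← B·(1+r) − $750.00.
Month 1: interest $509.83; balance after payment $21,609.83.
Month 2: interest $504.23; balance after payment $21,364.06.
Closed form: n = −ln(1 − rB₀/P)/ln(1+r) = −ln(0.32022)/ln(1.02333) ≈ 49.370, so the balance reaches zero during payment 50.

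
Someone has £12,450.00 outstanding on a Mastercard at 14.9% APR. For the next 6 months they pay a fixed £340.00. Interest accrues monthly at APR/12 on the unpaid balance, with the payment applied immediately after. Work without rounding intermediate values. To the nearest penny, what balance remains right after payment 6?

Monthly rate r = 14.9%/12 = 1.24167% = 0.0124167.
Each month: B ← B·(1+r) − £340.00.
Month 1: interest £154.59; balance after payment £12,264.59.
Month 2: interest £152.29; balance after payment £12,076.87.
Month 3: interest £149.95; balance after payment £11,886.83.
Month 4: interest £147.59; balance after payment £11,694.42.
Month 5: interest £145.21; balance after payment £11,499.63.
Month 6: interest £142.79; balance after payment £11,302.41.

£11,302.41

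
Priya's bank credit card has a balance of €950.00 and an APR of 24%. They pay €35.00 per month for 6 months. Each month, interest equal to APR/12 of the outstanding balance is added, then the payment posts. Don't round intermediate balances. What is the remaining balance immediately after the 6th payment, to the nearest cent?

€849.07

Monthly rate r = 24%/12 = 2% = 0.02.
Each month: B ← B·(1+r) − €35.00.
Month 1: interest €19.00; balance after payment €934.00.
Month 2: interest €18.68; balance after payment €917.68.
Month 3: interest €18.35; balance after payment €901.03.
Month 4: interest €18.02; balance after payment €884.05.
Month 5: interest €17.68; balance after payment €866.74.
Month 6: interest €17.33; balance after payment €849.07.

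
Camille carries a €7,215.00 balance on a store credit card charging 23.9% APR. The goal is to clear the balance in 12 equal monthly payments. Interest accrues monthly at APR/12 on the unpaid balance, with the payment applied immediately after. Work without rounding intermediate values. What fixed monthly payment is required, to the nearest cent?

Monthly rate r = 23.9%/12 = 1.99167% = 0.0199167.
Level-payment amortization: P = B₀·r / (1 − (1+r)^(−n)) = 7215.00·0.0199167 / (1 − 1.01992^(−12)).
Denominator 1 − (1+r)^(−12) = 0.210733381.
P = 143.699 / 0.210733381 ≈ 681.90.

€681.90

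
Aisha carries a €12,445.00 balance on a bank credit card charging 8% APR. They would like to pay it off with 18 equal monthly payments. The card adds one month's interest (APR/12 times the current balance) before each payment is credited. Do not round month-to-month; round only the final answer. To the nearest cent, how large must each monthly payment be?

Monthly rate r = 8%/12 = 0.666667% = 0.00666667.
Level-payment amortization: P = B₀·r / (1 − (1+r)^(−n)) = 12445.00·0.00666667 / (1 − 1.00667^(−18)).
Denominator 1 − (1+r)^(−18) = 0.112726294.
P = 82.9667 / 0.112726294 ≈ 736.00.

€736.00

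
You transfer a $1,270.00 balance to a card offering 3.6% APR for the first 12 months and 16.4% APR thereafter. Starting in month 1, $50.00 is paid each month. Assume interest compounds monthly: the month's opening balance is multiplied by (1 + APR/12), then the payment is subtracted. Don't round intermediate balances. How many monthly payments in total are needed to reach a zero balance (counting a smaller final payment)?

28 payments

Promo months 1–12 at r₀ = 3.6%/12 = 0.003; months 13+ at r₁ = 16.4%/12 = 0.0136667.
After month 12: iterate B ← B·(1+r₀) − $50.00 for 12 months → $706.48.
Then at r₁ with $50.00/mo: n₂ = −ln(1 − r₁·B/P)/ln(1+r₁) ≈ 15.81 → 16 more payments.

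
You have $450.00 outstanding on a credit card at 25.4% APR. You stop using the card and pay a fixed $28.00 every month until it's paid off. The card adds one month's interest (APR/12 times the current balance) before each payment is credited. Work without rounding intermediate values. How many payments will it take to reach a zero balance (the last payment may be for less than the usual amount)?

Monthly rate r = 25.4%/12 = 2.11667% = 0.0211667.
Recurrence: B ← B·(1+r) − $28.00.
Month 1: interest $9.53; balance after payment $431.52.
Month 2: interest $9.13; balance after payment $412.66.
Closed form: n = −ln(1 − rB₀/P)/ln(1+r) = −ln(0.65982)/ln(1.02117) ≈ 19.851, so the balance reaches zero during payment 20.

20 months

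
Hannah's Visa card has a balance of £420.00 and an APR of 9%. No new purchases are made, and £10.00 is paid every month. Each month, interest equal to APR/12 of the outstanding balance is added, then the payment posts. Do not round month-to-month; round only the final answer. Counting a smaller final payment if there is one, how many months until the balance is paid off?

Monthly rate r = 9%/12 = 0.75% = 0.0075.
Recurrence: B ← B·(1+r) − £10.00.
Month 1: interest £3.15; balance after payment £413.15.
Month 2: interest £3.10; balance after payment £406.25.
Closed form: n = −ln(1 − rB₀/P)/ln(1+r) = −ln(0.685)/ln(1.0075) ≈ 50.634, so the balance reaches zero during payment 51.

51 months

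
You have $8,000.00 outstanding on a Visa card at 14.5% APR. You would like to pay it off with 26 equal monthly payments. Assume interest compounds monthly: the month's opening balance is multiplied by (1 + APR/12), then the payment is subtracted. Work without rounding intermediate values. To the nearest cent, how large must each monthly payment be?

$360.39

Monthly rate r = 14.5%/12 = 1.20833% = 0.0120833.
Level-payment amortization: P = B₀·r / (1 − (1+r)^(−n)) = 8000.00·0.0120833 / (1 − 1.01208^(−26)).
Denominator 1 − (1+r)^(−26) = 0.268226127.
P = 96.6667 / 0.268226127 ≈ 360.39.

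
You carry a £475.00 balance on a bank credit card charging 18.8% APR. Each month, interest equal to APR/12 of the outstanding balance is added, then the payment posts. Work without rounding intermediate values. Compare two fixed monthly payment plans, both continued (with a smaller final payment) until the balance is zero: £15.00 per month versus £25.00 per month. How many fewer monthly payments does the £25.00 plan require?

Monthly rate r = 18.8%/12 = 1.56667% = 0.0156667.
At £15.00/mo: n = ⌈−ln(1 − rB₀/P)/ln(1+r)⌉ = 45 payments (last £1.37); total interest = total paid − £475.00 = £186.37.
At £25.00/mo: 23 payments (last £18.30); total interest £93.30.
Payments saved = 45 − 23 = 22.

22 fewer payments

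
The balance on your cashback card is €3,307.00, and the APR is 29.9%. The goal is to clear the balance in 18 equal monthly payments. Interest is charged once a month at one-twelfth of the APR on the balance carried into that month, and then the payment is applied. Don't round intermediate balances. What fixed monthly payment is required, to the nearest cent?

Monthly rate r = 29.9%/12 = 2.49167% = 0.0249167.
Level-payment amortization: P = B₀·r / (1 − (1+r)^(−n)) = 3307.00·0.0249167 / (1 − 1.02492^(−18)).
Denominator 1 − (1+r)^(−18) = 0.357895074.
P = 82.3994 / 0.357895074 ≈ 230.23.

€230.23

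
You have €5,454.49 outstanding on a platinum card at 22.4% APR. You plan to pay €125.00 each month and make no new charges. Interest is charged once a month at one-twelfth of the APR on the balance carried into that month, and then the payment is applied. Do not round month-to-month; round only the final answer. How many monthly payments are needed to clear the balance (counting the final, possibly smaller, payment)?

Monthly rate r = 22.4%/12 = 1.86667% = 0.0186667.
Recurrence: B ← B·(1+r) − €125.00.
Month 1: interest €101.82; balance after payment €5,431.31.
Month 2: interest €101.38; balance after payment €5,407.69.
Closed form: n = −ln(1 − rB₀/P)/ln(1+r) = −ln(0.18546)/ln(1.01867) ≈ 91.102, so the balance reaches zero during payment 92.

92 months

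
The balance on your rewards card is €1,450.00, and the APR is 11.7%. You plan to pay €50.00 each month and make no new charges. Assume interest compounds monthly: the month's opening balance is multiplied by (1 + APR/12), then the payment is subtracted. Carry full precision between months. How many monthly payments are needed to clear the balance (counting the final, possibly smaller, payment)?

Monthly rate r = 11.7%/12 = 0.975% = 0.00975.
Recurrence: B ← B·(1+r) − €50.00.
Month 1: interest €14.14; balance after payment €1,414.14.
Month 2: interest €13.79; balance after payment €1,377.93.
Closed form: n = −ln(1 − rB₀/P)/ln(1+r) = −ln(0.71725)/ln(1.00975) ≈ 34.251, so the balance reaches zero during payment 35.

35 payments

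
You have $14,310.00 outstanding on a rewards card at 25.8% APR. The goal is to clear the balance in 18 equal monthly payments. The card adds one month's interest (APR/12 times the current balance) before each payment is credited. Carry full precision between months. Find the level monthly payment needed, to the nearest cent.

Monthly rate r = 25.8%/12 = 2.15% = 0.0215.
Level-payment amortization: P = B₀·r / (1 − (1+r)^(−n)) = 14310.00·0.0215 / (1 − 1.0215^(−18)).
Denominator 1 − (1+r)^(−18) = 0.318117849.
P = 307.665 / 0.318117849 ≈ 967.14.

$967.14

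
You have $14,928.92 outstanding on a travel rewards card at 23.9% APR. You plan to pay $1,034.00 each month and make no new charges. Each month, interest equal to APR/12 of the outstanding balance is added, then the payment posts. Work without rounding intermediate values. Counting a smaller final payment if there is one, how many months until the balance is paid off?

18 months

Monthly rate r = 23.9%/12 = 1.99167% = 0.0199167.
Recurrence: B ← B·(1+r) − $1,034.00.
Month 1: interest $297.33; balance after payment $14,192.25.
Month 2: interest $282.66; balance after payment $13,440.92.
Closed form: n = −ln(1 − rB₀/P)/ln(1+r) = −ln(0.71244)/ln(1.01992) ≈ 17.193, so the balance reaches zero during payment 18.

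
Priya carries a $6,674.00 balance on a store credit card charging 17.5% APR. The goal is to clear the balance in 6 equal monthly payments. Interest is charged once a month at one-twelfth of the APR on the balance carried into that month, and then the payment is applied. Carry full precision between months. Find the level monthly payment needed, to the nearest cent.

$1,169.79

Monthly rate r = 17.5%/12 = 1.45833% = 0.0145833.
Level-payment amortization: P = B₀·r / (1 − (1+r)^(−n)) = 6674.00·0.0145833 / (1 − 1.01458^(−6)).
Denominator 1 − (1+r)^(−6) = 0.0832020005.
P = 97.3292 / 0.0832020005 ≈ 1169.79.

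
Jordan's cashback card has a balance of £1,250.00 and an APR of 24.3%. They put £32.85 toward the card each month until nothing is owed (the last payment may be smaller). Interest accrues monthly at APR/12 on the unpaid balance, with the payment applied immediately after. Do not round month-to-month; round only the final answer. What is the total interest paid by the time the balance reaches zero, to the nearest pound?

£1,162

Monthly rate r = 24.3%/12 = 2.025% = 0.02025.
Payoff takes n = ⌈−ln(1 − rB₀/P)/ln(1+r)⌉ = ⌈73.428⌉ = 74 payments; the last is £14.14.
Total paid = 73·£32.85 + £14.14 = £2,412.19.
Total interest = total paid − principal = £2,412.19 − £1,250.00 = £1,162.19.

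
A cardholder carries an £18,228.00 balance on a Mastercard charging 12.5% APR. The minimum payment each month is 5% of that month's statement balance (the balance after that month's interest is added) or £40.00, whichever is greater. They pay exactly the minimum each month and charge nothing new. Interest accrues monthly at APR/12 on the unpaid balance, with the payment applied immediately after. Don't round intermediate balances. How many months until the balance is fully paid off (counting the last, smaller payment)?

Monthly rate r = 12.5%/12 = 1.04167% = 0.0104167.
While 5% of the post-interest balance exceeds £40.00, each month B ← (B·(1+r))·(1 − 0.05), i.e. B shrinks by the factor (1+r)·0.95 = 0.9599.
This holds for months 1–77. Entering month 78 the balance is £779.82; 5% of the post-interest balance is now below £40.00, so the flat £40.00 minimum applies from here.
From month 78 a fixed £40.00 at rate r clears £779.82 in 22 more payments. Total: 77 + 22 = 99 months.

99 months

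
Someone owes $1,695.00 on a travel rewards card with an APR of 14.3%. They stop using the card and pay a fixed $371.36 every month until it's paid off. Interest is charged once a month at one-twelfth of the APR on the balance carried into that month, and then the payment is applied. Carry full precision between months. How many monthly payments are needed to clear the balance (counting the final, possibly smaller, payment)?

5 months

Monthly rate r = 14.3%/12 = 1.19167% = 0.0119167.
Recurrence: B ← B·(1+r) − $371.36.
Month 1: interest $20.20; balance after payment $1,343.84.
Month 2: interest $16.01; balance after payment $988.49.
Month 3: interest $11.78; balance after payment $628.91.
Month 4: interest $7.49; balance after payment $265.05.
Month 5: interest $3.16; balance after payment $0.00.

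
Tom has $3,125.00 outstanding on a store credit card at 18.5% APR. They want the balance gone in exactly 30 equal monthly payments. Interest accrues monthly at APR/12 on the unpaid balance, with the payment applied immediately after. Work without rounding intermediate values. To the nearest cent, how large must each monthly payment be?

Monthly rate r = 18.5%/12 = 1.54167% = 0.0154167.
Level-payment amortization: P = B₀·r / (1 − (1+r)^(−n)) = 3125.00·0.0154167 / (1 − 1.01542^(−30)).
Denominator 1 − (1+r)^(−30) = 0.368066504.
P = 48.1771 / 0.368066504 ≈ 130.89.

$130.89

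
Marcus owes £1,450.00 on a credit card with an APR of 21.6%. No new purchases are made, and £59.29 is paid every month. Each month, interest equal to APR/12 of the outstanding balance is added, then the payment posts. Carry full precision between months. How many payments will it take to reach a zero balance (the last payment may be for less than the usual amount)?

Monthly rate r = 21.6%/12 = 1.8% = 0.018.
Recurrence: B ← B·(1+r) − £59.29.
Month 1: interest £26.10; balance after payment £1,416.81.
Month 2: interest £25.50; balance after payment £1,383.02.
Closed form: n = −ln(1 − rB₀/P)/ln(1+r) = −ln(0.55979)/ln(1.018) ≈ 32.522, so the balance reaches zero during payment 33.

33 payments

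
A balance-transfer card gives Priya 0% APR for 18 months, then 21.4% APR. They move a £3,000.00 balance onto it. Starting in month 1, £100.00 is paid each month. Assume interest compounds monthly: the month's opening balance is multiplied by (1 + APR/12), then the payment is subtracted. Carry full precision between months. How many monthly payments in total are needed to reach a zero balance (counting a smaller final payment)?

Promo months 1–18 at r₀ = 0%/12 = 0; months 19+ at r₁ = 21.4%/12 = 0.0178333.
After month 18 (no interest yet): B = £3,000.00 − 18·£100.00 = £1,200.00.
Then at r₁ with £100.00/mo: n₂ = −ln(1 − r₁·B/P)/ln(1+r₁) ≈ 13.62 → 14 more payments.

32 months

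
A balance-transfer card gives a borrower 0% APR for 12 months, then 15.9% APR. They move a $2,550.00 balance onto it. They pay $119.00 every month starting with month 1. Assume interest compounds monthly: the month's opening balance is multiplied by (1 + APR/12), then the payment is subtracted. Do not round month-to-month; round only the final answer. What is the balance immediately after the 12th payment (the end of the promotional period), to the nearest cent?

Promo months 1–12 at r₀ = 0%/12 = 0; months 13+ at r₁ = 15.9%/12 = 0.01325.
After month 12 (no interest yet): B = $2,550.00 − 12·$119.00 = $1,122.00.

$1,122.00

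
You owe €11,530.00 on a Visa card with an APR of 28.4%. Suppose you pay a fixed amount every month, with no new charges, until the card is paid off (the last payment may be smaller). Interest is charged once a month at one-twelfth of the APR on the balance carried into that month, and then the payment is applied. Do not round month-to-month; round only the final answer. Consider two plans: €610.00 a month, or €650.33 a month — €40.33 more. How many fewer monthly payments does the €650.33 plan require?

Monthly rate r = 28.4%/12 = 2.36667% = 0.0236667.
At €610.00/mo: n = ⌈−ln(1 − rB₀/P)/ln(1+r)⌉ = 26 payments (last €216.42); total interest = total paid − €11,530.00 = €3,936.42.
At €650.33/mo: 24 payments (last €169.42); total interest €3,597.01.
Payments saved = 26 − 24 = 2.

2 fewer payments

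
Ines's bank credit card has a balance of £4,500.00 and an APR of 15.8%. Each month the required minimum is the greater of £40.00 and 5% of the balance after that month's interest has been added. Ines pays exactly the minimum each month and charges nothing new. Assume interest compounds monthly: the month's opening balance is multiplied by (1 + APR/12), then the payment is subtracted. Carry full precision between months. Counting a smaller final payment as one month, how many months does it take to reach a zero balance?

Monthly rate r = 15.8%/12 = 1.31667% = 0.0131667.
While 5% of the post-interest balance exceeds £40.00, each month B ← (B·(1+r))·(1 − 0.05), i.e. B shrinks by the factor (1+r)·0.95 = 0.96251.
This holds for months 1–46. Entering month 47 the balance is £775.92; 5% of the post-interest balance is now below £40.00, so the flat £40.00 minimum applies from here.
From month 47 a fixed £40.00 at rate r clears £775.92 in 23 more payments. Total: 46 + 23 = 69 months.

69 months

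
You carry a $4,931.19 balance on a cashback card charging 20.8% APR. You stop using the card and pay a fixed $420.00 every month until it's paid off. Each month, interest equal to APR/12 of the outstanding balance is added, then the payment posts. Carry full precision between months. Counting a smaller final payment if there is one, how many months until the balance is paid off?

Monthly rate r = 20.8%/12 = 1.73333% = 0.0173333.
Recurrence: B ← B·(1+r) − $420.00.
Month 1: interest $85.47; balance after payment $4,596.66.
Month 2: interest $79.68; balance after payment $4,256.34.
Closed form: n = −ln(1 − rB₀/P)/ln(1+r) = −ln(0.79649)/ln(1.01733) ≈ 13.241, so the balance reaches zero during payment 14.

14 months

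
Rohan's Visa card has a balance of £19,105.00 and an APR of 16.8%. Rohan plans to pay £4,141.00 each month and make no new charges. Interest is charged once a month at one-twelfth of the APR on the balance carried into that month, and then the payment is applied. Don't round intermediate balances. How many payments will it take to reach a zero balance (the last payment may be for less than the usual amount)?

5 payments

Monthly rate r = 16.8%/12 = 1.4% = 0.014.
Recurrence: B ← B·(1+r) − £4,141.00.
Month 1: interest £267.47; balance after payment £15,231.47.
Month 2: interest £213.24; balance after payment £11,303.71.
Month 3: interest £158.25; balance after payment £7,320.96.
Month 4: interest £102.49; balance after payment £3,282.46.
Month 5: interest £45.95; balance after payment £0.00.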